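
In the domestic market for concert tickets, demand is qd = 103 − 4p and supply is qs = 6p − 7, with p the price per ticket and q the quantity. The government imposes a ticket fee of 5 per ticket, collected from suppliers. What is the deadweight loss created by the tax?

Deadweight loss = 30.

Before the tax: set 103 − 4p = 6p − 7 → p* = 11, q* = 59.
With the tax collected from suppliers, supply shifts: qs = 6(p − 5) − 7.
Solving gives q = 47 with buyers paying 14 and suppliers receiving 9 (the 5 wedge).
Quantity falls by |ΔQ| = |59 − 47| = 12.
DWL = ½ · t · |ΔQ| = ½ · 5 · 12 = 30.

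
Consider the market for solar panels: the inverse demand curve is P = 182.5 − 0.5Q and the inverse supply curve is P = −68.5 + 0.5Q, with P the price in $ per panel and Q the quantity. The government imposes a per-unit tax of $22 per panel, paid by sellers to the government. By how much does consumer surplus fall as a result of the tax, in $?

Consumer surplus falls by $2640.

Rewrite in direct form: Qd = 365 − 2P and Qs = 2P + 137.
Before the tax: set 365 − 2P = 2P + 137 → P* = $57, Q* = 251.
With the tax collected from sellers, supply shifts: Qs = 2(P − 22) + 137.
Solving gives Q = 229 with buyers paying $68 and sellers receiving $46 (the $22 wedge).
ΔCS is the trapezoid between Q = 229 and Q = 251 of height $11: ½ · (251 + 229) · 11 = $2640.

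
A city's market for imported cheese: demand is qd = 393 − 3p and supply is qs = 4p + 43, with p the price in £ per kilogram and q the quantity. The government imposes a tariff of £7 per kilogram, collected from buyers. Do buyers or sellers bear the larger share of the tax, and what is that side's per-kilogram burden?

Before the tax: set 393 − 3p = 4p + 43 → p* = £50, q* = 243.
With the tax collected from buyers, demand (in seller-price terms) shifts: qd = 393 − 3(p + 7).
New equilibrium: buyers pay £54, sellers receive £47, q = 231. (Wedge: pb − ps = 7.)
Per-kilogram burden: buyers £4, sellers £3.
Buyers take the larger share because demand is less price-elastic here (demand slope 3 vs supply slope 4).
The less price-elastic side of the market bears the larger share of a per-unit tax.

Buyers bear the larger share: £4 per kilogram.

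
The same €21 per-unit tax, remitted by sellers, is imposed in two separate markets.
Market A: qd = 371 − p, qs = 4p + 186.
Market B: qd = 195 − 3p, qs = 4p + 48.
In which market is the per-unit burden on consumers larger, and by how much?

Market A: pre-tax p* = €37, q* = 334; post-tax q = 317.2; per-unit burden on consumers = €16.8.
Market B: pre-tax p* = €21, q* = 132; post-tax q = 96; per-unit burden on consumers = €12.
Difference: €16.8 vs €12 → market A is larger by €4.8.

Market A, by €4.8.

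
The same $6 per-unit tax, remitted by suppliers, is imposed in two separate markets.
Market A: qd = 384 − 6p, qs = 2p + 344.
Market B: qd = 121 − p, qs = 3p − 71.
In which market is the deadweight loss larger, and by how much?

Market A, by $13.5.

Market A: pre-tax p* = $5, q* = 354; post-tax q = 345; deadweight loss = $27.
Market B: pre-tax p* = $48, q* = 73; post-tax q = 68.5; deadweight loss = $13.5.
Difference: $27 vs $13.5 → market A is larger by $13.5.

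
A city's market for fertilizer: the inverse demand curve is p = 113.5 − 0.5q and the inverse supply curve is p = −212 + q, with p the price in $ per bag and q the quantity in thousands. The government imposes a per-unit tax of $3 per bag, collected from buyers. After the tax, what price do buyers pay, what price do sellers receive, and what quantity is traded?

Rewrite in direct form: qd = 227 − 2p and qs = p + 212.
Before the tax: set 227 − 2p = p + 212 → p* = $5, q* = 217.
With the tax collected from buyers, demand (in seller-price terms) shifts: qd = 227 − 2(p + 3).
New equilibrium: buyers pay $6, sellers receive $3, q = 215. (Wedge: pb − ps = 3.)

Buyers pay $6; sellers receive $3; quantity = 215.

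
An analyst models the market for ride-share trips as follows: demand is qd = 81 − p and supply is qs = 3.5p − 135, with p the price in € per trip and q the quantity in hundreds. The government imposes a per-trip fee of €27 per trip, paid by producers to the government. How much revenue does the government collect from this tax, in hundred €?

Tax revenue = €324 hundred.

Without the tax, 81 − p = 3.5p − 135 gives 4.5p = 216, so p* = €48 and q* = 33.
With the tax collected from producers, supply shifts: qs = 3.5(p − 27) − 135.
Solving gives q = 12 with buyers paying €69 and producers receiving €42 (the €27 wedge).
Revenue = t · Q = 27 · 12 = €324.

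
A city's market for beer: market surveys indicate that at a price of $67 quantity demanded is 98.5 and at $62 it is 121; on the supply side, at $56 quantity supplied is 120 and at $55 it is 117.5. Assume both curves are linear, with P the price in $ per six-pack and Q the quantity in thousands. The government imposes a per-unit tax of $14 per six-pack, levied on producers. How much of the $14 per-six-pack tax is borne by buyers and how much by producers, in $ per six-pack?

Demand slope: (121 − 98.5)/(62 − 67) = -4.5, so Qd = 400 − 4.5P.
Supply slope: (117.5 − 120)/(55 − 56) = 2.5, so Qs = 2.5P − 20.
Before the tax: set 400 − 4.5P = 2.5P − 20 → P* = $60, Q* = 130.
With the tax collected from producers, supply shifts: Qs = 2.5(P − 14) − 20.
New equilibrium: buyers pay $65, producers receive $51, Q = 107.5. (Wedge: Pb − Ps = 14.)
Burden on buyers: $5; on producers: $9. (They sum to $14.)

Buyers bear $5 per six-pack; producers bear $9 per six-pack.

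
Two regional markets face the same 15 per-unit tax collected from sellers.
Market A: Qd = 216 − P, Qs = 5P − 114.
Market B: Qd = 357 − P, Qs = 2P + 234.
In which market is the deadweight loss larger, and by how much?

Market A, by 18.75.

Market A: pre-tax P* = 55, Q* = 161; post-tax Q = 148.5; deadweight loss = 93.75.
Market B: pre-tax P* = 41, Q* = 316; post-tax Q = 306; deadweight loss = 75.
Difference: 93.75 vs 75 → market A is larger by 18.75.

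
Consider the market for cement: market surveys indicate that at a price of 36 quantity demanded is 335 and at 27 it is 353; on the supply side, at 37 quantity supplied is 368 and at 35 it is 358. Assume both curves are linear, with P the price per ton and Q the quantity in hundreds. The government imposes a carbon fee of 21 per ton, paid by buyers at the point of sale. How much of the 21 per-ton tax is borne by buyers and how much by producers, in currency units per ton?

Demand slope: (353 − 335)/(27 − 36) = -2, so Qd = 407 − 2P.
Supply slope: (358 − 368)/(35 − 37) = 5, so Qs = 5P + 183.
Before the tax: set 407 − 2P = 5P + 183 → P* = 32, Q* = 343.
With the tax collected from buyers, demand (in seller-price terms) shifts: Qd = 407 − 2(P + 21).
New equilibrium: buyers pay 47, producers receive 26, Q = 313. (Wedge: Pb − Ps = 21.)
Burden on buyers: 15; on producers: 6. (They sum to 21.)
The less price-elastic side of the market bears the larger share of a per-unit tax.

Buyers bear 15 per ton; producers bear 6 per ton.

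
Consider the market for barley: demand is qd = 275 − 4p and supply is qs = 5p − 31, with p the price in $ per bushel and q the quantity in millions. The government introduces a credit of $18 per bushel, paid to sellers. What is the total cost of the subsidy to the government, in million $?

Government outlay = $3222 million.

Without the subsidy, 275 − 4p = 5p − 31 gives 9p = 306, so p* = $34 and q* = 139.
With a per-unit subsidy paid to sellers, each receives p + 18 per unit sold, so supply becomes qs = 5(p + 18) − 31.
New equilibrium: buyers pay $24, sellers receive $42, q = 179. (Wedge: pb − ps = −18.)
Outlay = t · Q = 18 · 179 = $3222.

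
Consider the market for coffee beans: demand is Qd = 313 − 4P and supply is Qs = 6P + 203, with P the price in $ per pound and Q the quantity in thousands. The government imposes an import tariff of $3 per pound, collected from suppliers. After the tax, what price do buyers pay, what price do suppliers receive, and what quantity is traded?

Buyers pay $12.8; suppliers receive $9.8; quantity = 261.8.

Without the tax, 313 − 4P = 6P + 203 gives 10P = 110, so P* = $11 and Q* = 269.
With the tax collected from suppliers, supply shifts: Qs = 6(P − 3) + 203.
Solving gives Q = 261.8 with buyers paying $12.8 and suppliers receiving $9.8 (the $3 wedge).
The less price-elastic side of the market bears the larger share of a per-unit tax.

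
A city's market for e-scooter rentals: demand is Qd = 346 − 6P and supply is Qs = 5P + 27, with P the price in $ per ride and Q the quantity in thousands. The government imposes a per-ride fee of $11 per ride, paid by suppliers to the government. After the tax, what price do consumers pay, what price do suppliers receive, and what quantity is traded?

Before the tax: set 346 − 6P = 5P + 27 → P* = $29, Q* = 172.
With the tax collected from suppliers, supply shifts: Qs = 5(P − 11) + 27.
New equilibrium: consumers pay $34, suppliers receive $23, Q = 142. (Wedge: Pb − Ps = 11.)
The less price-elastic side of the market bears the larger share of a per-unit tax.

Consumers pay $34; suppliers receive $23; quantity = 142.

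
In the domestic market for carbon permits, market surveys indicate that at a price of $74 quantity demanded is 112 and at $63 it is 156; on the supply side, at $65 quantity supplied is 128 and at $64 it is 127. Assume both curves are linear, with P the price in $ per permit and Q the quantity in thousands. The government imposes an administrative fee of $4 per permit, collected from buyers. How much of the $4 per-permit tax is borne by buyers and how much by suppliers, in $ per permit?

Buyers bear $0.8 per permit; suppliers bear $3.2 per permit.

Demand slope: (156 − 112)/(63 − 74) = -4, so Qd = 408 − 4P.
Supply slope: (127 − 128)/(64 − 65) = 1, so Qs = P + 63.
Before the tax: set 408 − 4P = P + 63 → P* = $69, Q* = 132.
With the tax collected from buyers, demand (in seller-price terms) shifts: Qd = 408 − 4(P + 4).
New equilibrium: buyers pay $69.8, suppliers receive $65.8, Q = 128.8. (Wedge: Pb − Ps = 4.)
Burden on buyers: $0.8; on suppliers: $3.2. (They sum to $4.)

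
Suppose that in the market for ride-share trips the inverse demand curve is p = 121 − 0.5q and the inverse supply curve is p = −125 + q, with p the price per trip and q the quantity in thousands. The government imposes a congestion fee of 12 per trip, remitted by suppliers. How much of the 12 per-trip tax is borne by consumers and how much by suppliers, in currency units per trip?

Inverting to q(p) form: qd = 242 − 2p; qs = p + 125.
Before the tax: set 242 − 2p = p + 125 → p* = 39, q* = 164.
With the tax collected from suppliers, supply shifts: qs = (p − 12) + 125.
Solving gives q = 156 with consumers paying 43 and suppliers receiving 31 (the 12 wedge).
Burden on consumers: 4; on suppliers: 8. (They sum to 12.)
The less price-elastic side of the market bears the larger share of a per-unit tax.

Consumers bear 4 per trip; suppliers bear 8 per trip.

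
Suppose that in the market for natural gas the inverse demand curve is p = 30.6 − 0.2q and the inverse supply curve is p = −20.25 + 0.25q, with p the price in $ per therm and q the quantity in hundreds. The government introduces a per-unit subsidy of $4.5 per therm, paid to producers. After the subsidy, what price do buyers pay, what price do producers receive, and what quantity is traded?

Inverting to q(p) form: qd = 153 − 5p; qs = 4p + 81.
Before the subsidy: set 153 − 5p = 4p + 81 → p* = $8, q* = 113.
With a per-unit subsidy paid to producers, each receives p + 4.5 per unit sold, so supply becomes qs = 4(p + 4.5) + 81.
Solving gives q = 123 with buyers paying $6 and producers receiving $10.5 (the $4.5 wedge).

Buyers pay $6; producers receive $10.5; quantity = 123.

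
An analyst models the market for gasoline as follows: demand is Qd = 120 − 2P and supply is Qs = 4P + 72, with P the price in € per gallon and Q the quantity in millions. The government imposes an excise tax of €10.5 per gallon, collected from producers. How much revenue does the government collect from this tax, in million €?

Without the tax, 120 − 2P = 4P + 72 gives 6P = 48, so P* = €8 and Q* = 104.
With the tax collected from producers, supply shifts: Qs = 4(P − 10.5) + 72.
New equilibrium: buyers pay €15, producers receive €4.5, Q = 90. (Wedge: Pb − Ps = 10.5.)
Revenue = t · Q = 10.5 · 90 = €945.

Tax revenue = €945 million.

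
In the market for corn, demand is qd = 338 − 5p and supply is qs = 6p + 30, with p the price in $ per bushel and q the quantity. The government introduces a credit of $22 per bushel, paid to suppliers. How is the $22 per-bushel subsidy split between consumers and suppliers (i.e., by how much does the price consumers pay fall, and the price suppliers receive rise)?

Without the subsidy, 338 − 5p = 6p + 30 gives 11p = 308, so p* = $28 and q* = 198.
With a per-unit subsidy paid to suppliers, each receives p + 22 per unit sold, so supply becomes qs = 6(p + 22) + 30.
Solving gives q = 258 with consumers paying $16 and suppliers receiving $38 (the $22 wedge).
Gain to consumers: $12; to suppliers: $10. (They sum to $22.)

Consumers gain $12 per bushel; suppliers gain $10 per bushel.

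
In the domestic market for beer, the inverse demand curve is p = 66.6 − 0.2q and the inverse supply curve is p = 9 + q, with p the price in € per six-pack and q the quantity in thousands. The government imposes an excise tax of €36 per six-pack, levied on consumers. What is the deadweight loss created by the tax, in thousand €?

Inverting to q(p) form: qd = 333 − 5p; qs = p − 9.
Before the tax: set 333 − 5p = p − 9 → p* = €57, q* = 48.
With the tax collected from consumers, demand (in seller-price terms) shifts: qd = 333 − 5(p + 36).
Solving gives q = 18 with consumers paying €63 and producers receiving €27 (the €36 wedge).
Quantity falls by |ΔQ| = |48 − 18| = 30.
DWL = ½ · t · |ΔQ| = ½ · 36 · 30 = €540.

Deadweight loss = €540 thousand.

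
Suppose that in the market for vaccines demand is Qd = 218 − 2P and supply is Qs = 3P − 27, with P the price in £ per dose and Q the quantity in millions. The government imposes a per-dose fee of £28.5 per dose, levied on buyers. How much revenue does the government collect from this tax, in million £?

Before the tax: set 218 − 2P = 3P − 27 → P* = £49, Q* = 120.
With the tax collected from buyers, demand (in seller-price terms) shifts: Qd = 218 − 2(P + 28.5).
Solving gives Q = 85.8 with buyers paying £66.1 and producers receiving £37.6 (the £28.5 wedge).
Revenue = t · Q = 28.5 · 85.8 = £2445.3.

Tax revenue = £2445.3 million.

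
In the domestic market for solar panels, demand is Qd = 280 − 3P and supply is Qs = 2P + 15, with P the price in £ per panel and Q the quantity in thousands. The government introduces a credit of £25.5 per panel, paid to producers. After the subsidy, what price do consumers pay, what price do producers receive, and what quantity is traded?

Consumers pay £42.8; producers receive £68.3; quantity = 151.6.

Before the subsidy: set 280 − 3P = 2P + 15 → P* = £53, Q* = 121.
With a per-unit subsidy paid to producers, each receives P + 25.5 per unit sold, so supply becomes Qs = 2(P + 25.5) + 15.
New equilibrium: consumers pay £42.8, producers receive £68.3, Q = 151.6. (Wedge: Pb − Ps = −25.5.)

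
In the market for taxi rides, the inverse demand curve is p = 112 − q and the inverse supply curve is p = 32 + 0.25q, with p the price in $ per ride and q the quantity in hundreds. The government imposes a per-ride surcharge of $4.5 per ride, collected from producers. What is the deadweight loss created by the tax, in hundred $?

Rewrite in direct form: qd = 112 − p and qs = 4p − 128.
Before the tax: set 112 − p = 4p − 128 → p* = $48, q* = 64.
With the tax collected from producers, supply shifts: qs = 4(p − 4.5) − 128.
Solving gives q = 60.4 with buyers paying $51.6 and producers receiving $47.1 (the $4.5 wedge).
Quantity falls by |ΔQ| = |64 − 60.4| = 3.6.
DWL = ½ · t · |ΔQ| = ½ · 4.5 · 3.6 = $8.1.

Deadweight loss = $8.1 hundred.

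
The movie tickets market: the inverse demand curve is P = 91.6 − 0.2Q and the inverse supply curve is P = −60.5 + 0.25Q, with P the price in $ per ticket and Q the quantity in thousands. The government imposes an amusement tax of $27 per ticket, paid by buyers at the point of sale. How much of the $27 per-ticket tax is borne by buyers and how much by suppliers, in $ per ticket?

Buyers bear $12 per ticket; suppliers bear $15 per ticket.

Rewrite in direct form: Qd = 458 − 5P and Qs = 4P + 242.
Without the tax, 458 − 5P = 4P + 242 gives 9P = 216, so P* = $24 and Q* = 338.
With the tax collected from buyers, demand (in seller-price terms) shifts: Qd = 458 − 5(P + 27).
Solving gives Q = 278 with buyers paying $36 and suppliers receiving $9 (the $27 wedge).
Burden on buyers: $12; on suppliers: $15. (They sum to $27.)
The less price-elastic side of the market bears the larger share of a per-unit tax.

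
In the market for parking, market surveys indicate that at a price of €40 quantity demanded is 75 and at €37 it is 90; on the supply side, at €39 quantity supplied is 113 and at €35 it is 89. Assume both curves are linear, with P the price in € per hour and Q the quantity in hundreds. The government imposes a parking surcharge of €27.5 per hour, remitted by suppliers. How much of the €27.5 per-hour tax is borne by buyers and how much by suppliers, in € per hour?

Demand slope: (90 − 75)/(37 − 40) = -5, so Qd = 275 − 5P.
Supply slope: (89 − 113)/(35 − 39) = 6, so Qs = 6P − 121.
Before the tax: set 275 − 5P = 6P − 121 → P* = €36, Q* = 95.
With the tax collected from suppliers, supply shifts: Qs = 6(P − 27.5) − 121.
New equilibrium: buyers pay €51, suppliers receive €23.5, Q = 20. (Wedge: Pb − Ps = 27.5.)
Burden on buyers: €15; on suppliers: €12.5. (They sum to €27.5.)
The less price-elastic side of the market bears the larger share of a per-unit tax.

Buyers bear €15 per hour; suppliers bear €12.5 per hour.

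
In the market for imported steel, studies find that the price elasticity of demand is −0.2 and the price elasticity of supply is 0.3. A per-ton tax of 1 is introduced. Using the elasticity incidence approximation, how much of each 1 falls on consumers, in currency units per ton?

Incidence ratio: consumers' share ≈ εs / (εs + |εd|) = 0.3 / (0.3 + 0.2) = 0.6.
So consumers bear ≈ 0.6 × 1 = 0.6; producers bear 0.4.

Consumers bear ≈ 0.6 per ton.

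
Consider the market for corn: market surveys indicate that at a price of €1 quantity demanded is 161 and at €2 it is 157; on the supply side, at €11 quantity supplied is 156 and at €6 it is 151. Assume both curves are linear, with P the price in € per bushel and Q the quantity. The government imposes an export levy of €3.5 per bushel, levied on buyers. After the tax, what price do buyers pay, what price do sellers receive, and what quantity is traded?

Buyers pay €4.7; sellers receive €1.2; quantity = 146.2.

Demand slope: (157 − 161)/(2 − 1) = -4, so Qd = 165 − 4P.
Supply slope: (151 − 156)/(6 − 11) = 1, so Qs = P + 145.
Before the tax: set 165 − 4P = P + 145 → P* = €4, Q* = 149.
With the tax collected from buyers, demand (in seller-price terms) shifts: Qd = 165 − 4(P + 3.5).
Solving gives Q = 146.2 with buyers paying €4.7 and sellers receiving €1.2 (the €3.5 wedge).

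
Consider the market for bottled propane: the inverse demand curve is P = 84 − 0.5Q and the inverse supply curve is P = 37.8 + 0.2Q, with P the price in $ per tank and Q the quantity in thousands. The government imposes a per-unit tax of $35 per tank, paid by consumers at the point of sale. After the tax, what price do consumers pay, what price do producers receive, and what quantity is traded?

Inverting to Q(P) form: Qd = 168 − 2P; Qs = 5P − 189.
Without the tax, 168 − 2P = 5P − 189 gives 7P = 357, so P* = $51 and Q* = 66.
With the tax collected from consumers, demand (in seller-price terms) shifts: Qd = 168 − 2(P + 35).
Solving gives Q = 16 with consumers paying $76 and producers receiving $41 (the $35 wedge).

Consumers pay $76; producers receive $41; quantity = 16.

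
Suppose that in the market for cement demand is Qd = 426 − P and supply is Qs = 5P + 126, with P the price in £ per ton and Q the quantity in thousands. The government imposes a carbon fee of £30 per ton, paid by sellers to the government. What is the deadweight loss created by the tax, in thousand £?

Before the tax: set 426 − P = 5P + 126 → P* = £50, Q* = 376.
With the tax collected from sellers, supply shifts: Qs = 5(P − 30) + 126.
New equilibrium: consumers pay £75, sellers receive £45, Q = 351. (Wedge: Pb − Ps = 30.)
Quantity falls by |ΔQ| = |376 − 351| = 25.
DWL = ½ · t · |ΔQ| = ½ · 30 · 25 = £375.

Deadweight loss = £375 thousand.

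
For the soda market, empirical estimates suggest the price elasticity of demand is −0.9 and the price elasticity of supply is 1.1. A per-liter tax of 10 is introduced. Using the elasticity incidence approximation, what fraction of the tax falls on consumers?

Incidence ratio: consumers' share ≈ εs / (εs + |εd|) = 1.1 / (1.1 + 0.9) = 0.55.
Supply is the more elastic side, so consumers bear the larger share.

Consumers' share ≈ 0.55.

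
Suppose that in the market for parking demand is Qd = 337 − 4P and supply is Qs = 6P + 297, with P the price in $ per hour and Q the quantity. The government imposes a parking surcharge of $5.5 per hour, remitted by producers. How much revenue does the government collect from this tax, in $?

Before the tax: set 337 − 4P = 6P + 297 → P* = $4, Q* = 321.
With the tax collected from producers, supply shifts: Qs = 6(P − 5.5) + 297.
Solving gives Q = 307.8 with buyers paying $7.3 and producers receiving $1.8 (the $5.5 wedge).
Revenue = t · Q = 5.5 · 307.8 = $1692.9.

Tax revenue = $1692.9.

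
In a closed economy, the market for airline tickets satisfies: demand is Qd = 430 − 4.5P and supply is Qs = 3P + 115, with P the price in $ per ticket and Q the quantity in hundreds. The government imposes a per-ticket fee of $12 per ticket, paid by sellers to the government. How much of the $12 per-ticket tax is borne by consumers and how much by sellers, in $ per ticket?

Consumers bear $4.8 per ticket; sellers bear $7.2 per ticket.

Without the tax, 430 − 4.5P = 3P + 115 gives 7.5P = 315, so P* = $42 and Q* = 241.
With the tax collected from sellers, supply shifts: Qs = 3(P − 12) + 115.
Solving gives Q = 219.4 with consumers paying $46.8 and sellers receiving $34.8 (the $12 wedge).
Burden on consumers: $4.8; on sellers: $7.2. (They sum to $12.)
The less price-elastic side of the market bears the larger share of a per-unit tax.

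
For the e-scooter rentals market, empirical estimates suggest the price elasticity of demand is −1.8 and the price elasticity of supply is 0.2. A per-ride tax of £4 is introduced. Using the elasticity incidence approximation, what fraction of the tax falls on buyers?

Buyers' share ≈ 0.1.

Incidence ratio: buyers' share ≈ εs / (εs + |εd|) = 0.2 / (0.2 + 1.8) = 0.1.
Supply is the less elastic side, so buyers bear the smaller share.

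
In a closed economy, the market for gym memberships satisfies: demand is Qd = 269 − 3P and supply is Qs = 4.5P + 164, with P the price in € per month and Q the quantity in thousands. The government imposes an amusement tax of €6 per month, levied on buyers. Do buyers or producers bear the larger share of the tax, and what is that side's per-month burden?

Buyers bear the larger share: €3.6 per month.

Without the tax, 269 − 3P = 4.5P + 164 gives 7.5P = 105, so P* = €14 and Q* = 227.
With the tax collected from buyers, demand (in seller-price terms) shifts: Qd = 269 − 3(P + 6).
Solving gives Q = 216.2 with buyers paying €17.6 and producers receiving €11.6 (the €6 wedge).
Per-month burden: buyers €3.6, producers €2.4.
Buyers take the larger share because demand is less price-elastic here (demand slope 3 vs supply slope 4.5).
The less price-elastic side of the market bears the larger share of a per-unit tax.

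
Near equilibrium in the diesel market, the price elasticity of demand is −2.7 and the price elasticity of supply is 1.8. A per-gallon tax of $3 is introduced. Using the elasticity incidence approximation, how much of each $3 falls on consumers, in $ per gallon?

Consumers bear ≈ $1.2 per gallon.

Incidence ratio: consumers' share ≈ εs / (εs + |εd|) = 1.8 / (1.8 + 2.7) = 0.4.
So consumers bear ≈ 0.4 × $3 = $1.2; sellers bear $1.8.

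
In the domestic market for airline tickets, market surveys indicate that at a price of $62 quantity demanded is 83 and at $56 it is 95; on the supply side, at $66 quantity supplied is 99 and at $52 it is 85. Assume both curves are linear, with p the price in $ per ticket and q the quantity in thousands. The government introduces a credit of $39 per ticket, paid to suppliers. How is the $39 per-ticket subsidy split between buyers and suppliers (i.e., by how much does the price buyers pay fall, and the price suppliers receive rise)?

Demand slope: (95 − 83)/(56 − 62) = -2, so qd = 207 − 2p.
Supply slope: (85 − 99)/(52 − 66) = 1, so qs = p + 33.
Without the subsidy, 207 − 2p = p + 33 gives 3p = 174, so p* = $58 and q* = 91.
With a per-unit subsidy paid to suppliers, each receives p + 39 per unit sold, so supply becomes qs = (p + 39) + 33.
New equilibrium: buyers pay $45, suppliers receive $84, q = 117. (Wedge: pb − ps = −39.)
Gain to buyers: $13; to suppliers: $26. (They sum to $39.)

Buyers gain $13 per ticket; suppliers gain $26 per ticket.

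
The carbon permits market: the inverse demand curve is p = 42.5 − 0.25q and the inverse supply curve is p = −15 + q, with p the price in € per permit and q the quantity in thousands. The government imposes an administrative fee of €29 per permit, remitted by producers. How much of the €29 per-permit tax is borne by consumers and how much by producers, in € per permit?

Rewrite in direct form: qd = 170 − 4p and qs = p + 15.
Before the tax: set 170 − 4p = p + 15 → p* = €31, q* = 46.
With the tax collected from producers, supply shifts: qs = (p − 29) + 15.
Solving gives q = 22.8 with consumers paying €36.8 and producers receiving €7.8 (the €29 wedge).
Burden on consumers: €5.8; on producers: €23.2. (They sum to €29.)

Consumers bear €5.8 per permit; producers bear €23.2 per permit.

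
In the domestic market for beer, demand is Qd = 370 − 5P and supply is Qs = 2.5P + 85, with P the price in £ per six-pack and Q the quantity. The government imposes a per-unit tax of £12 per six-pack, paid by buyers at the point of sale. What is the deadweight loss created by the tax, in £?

Deadweight loss = £120.

Without the tax, 370 − 5P = 2.5P + 85 gives 7.5P = 285, so P* = £38 and Q* = 180.
With the tax collected from buyers, demand (in seller-price terms) shifts: Qd = 370 − 5(P + 12).
New equilibrium: buyers pay £42, suppliers receive £30, Q = 160. (Wedge: Pb − Ps = 12.)
Quantity falls by |ΔQ| = |180 − 160| = 20.
DWL = ½ · t · |ΔQ| = ½ · 12 · 20 = £120.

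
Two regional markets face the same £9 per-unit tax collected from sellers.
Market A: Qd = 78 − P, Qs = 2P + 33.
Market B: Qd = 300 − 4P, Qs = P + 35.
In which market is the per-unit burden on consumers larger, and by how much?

Market A, by £4.2.

Market A: pre-tax P* = £15, Q* = 63; post-tax Q = 57; per-unit burden on consumers = £6.
Market B: pre-tax P* = £53, Q* = 88; post-tax Q = 80.8; per-unit burden on consumers = £1.8.
Difference: £6 vs £1.8 → market A is larger by £4.2.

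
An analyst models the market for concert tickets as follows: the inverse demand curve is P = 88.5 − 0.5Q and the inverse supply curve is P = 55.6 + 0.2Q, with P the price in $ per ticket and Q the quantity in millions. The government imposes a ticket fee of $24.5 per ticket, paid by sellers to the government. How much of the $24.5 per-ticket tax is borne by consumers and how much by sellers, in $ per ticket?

Consumers bear $17.5 per ticket; sellers bear $7 per ticket.

Rewrite in direct form: Qd = 177 − 2P and Qs = 5P − 278.
Before the tax: set 177 − 2P = 5P − 278 → P* = $65, Q* = 47.
With the tax collected from sellers, supply shifts: Qs = 5(P − 24.5) − 278.
Solving gives Q = 12 with consumers paying $82.5 and sellers receiving $58 (the $24.5 wedge).
Burden on consumers: $17.5; on sellers: $7. (They sum to $24.5.)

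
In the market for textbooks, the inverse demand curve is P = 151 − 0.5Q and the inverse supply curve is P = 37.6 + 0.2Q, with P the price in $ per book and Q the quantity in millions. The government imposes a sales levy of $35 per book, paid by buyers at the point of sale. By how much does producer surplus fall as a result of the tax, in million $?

Inverting to Q(P) form: Qd = 302 − 2P; Qs = 5P − 188.
Before the tax: set 302 − 2P = 5P − 188 → P* = $70, Q* = 162.
With the tax collected from buyers, demand (in seller-price terms) shifts: Qd = 302 − 2(P + 35).
Solving gives Q = 112 with buyers paying $95 and producers receiving $60 (the $35 wedge).
ΔPS is the trapezoid between Q = 112 and Q = 162 of height $10: ½ · (162 + 112) · 10 = $1370.

Producer surplus falls by $1370 million.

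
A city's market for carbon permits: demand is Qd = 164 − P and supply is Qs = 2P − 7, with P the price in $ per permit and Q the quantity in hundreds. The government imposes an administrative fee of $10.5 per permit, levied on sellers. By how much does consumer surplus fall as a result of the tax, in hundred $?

Before the tax: set 164 − P = 2P − 7 → P* = $57, Q* = 107.
With the tax collected from sellers, supply shifts: Qs = 2(P − 10.5) − 7.
Solving gives Q = 100 with consumers paying $64 and sellers receiving $53.5 (the $10.5 wedge).
ΔCS is the trapezoid between Q = 100 and Q = 107 of height $7: ½ · (107 + 100) · 7 = $724.5.

Consumer surplus falls by $724.5 hundred.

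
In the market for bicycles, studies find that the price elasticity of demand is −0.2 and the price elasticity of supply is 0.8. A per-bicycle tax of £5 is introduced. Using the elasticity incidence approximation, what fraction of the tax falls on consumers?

Incidence ratio: consumers' share ≈ εs / (εs + |εd|) = 0.8 / (0.8 + 0.2) = 0.8.
Supply is the more elastic side, so consumers bear the larger share.

Consumers' share ≈ 0.8.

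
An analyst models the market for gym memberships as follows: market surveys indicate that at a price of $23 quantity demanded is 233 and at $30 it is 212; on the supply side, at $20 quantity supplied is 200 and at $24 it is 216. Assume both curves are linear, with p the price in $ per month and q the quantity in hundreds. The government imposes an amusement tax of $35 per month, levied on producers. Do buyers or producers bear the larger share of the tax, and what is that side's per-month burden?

Buyers bear the larger share: $20 per month.

Demand slope: (212 − 233)/(30 − 23) = -3, so qd = 302 − 3p.
Supply slope: (216 − 200)/(24 − 20) = 4, so qs = 4p + 120.
Before the tax: set 302 − 3p = 4p + 120 → p* = $26, q* = 224.
With the tax collected from producers, supply shifts: qs = 4(p − 35) + 120.
Solving gives q = 164 with buyers paying $46 and producers receiving $11 (the $35 wedge).
Per-month burden: buyers $20, producers $15.
Buyers take the larger share because demand is less price-elastic here (demand slope 3 vs supply slope 4).
The less price-elastic side of the market bears the larger share of a per-unit tax.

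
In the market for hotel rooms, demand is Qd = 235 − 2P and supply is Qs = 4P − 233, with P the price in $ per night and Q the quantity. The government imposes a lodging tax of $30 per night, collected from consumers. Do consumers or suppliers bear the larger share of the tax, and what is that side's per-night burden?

Without the tax, 235 − 2P = 4P − 233 gives 6P = 468, so P* = $78 and Q* = 79.
With the tax collected from consumers, demand (in seller-price terms) shifts: Qd = 235 − 2(P + 30).
New equilibrium: consumers pay $98, suppliers receive $68, Q = 39. (Wedge: Pb − Ps = 30.)
Per-night burden: consumers $20, suppliers $10.
Consumers take the larger share because demand is less price-elastic here (demand slope 2 vs supply slope 4).
The less price-elastic side of the market bears the larger share of a per-unit tax.

Consumers bear the larger share: $20 per night.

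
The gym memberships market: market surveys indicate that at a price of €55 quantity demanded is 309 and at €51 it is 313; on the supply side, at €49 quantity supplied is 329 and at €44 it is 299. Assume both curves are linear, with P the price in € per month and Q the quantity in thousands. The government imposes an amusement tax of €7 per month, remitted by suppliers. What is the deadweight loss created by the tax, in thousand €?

Demand slope: (313 − 309)/(51 − 55) = -1, so Qd = 364 − P.
Supply slope: (299 − 329)/(44 − 49) = 6, so Qs = 6P + 35.
Without the tax, 364 − P = 6P + 35 gives 7P = 329, so P* = €47 and Q* = 317.
With the tax collected from suppliers, supply shifts: Qs = 6(P − 7) + 35.
New equilibrium: buyers pay €53, suppliers receive €46, Q = 311. (Wedge: Pb − Ps = 7.)
Quantity falls by |ΔQ| = |317 − 311| = 6.
DWL = ½ · t · |ΔQ| = ½ · 7 · 6 = €21.

Deadweight loss = €21 thousand.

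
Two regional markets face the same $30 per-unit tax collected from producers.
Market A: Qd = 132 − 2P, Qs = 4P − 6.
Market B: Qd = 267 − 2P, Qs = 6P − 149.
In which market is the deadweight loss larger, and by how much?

Market B, by $75.

Market A: pre-tax P* = $23, Q* = 86; post-tax Q = 46; deadweight loss = $600.
Market B: pre-tax P* = $52, Q* = 163; post-tax Q = 118; deadweight loss = $675.
Difference: $600 vs $675 → market B is larger by $75.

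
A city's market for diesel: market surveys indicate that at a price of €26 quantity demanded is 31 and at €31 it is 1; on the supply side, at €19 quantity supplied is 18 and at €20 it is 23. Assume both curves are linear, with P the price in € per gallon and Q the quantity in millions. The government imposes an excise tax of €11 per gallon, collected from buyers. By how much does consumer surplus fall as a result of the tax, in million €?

Demand slope: (1 − 31)/(31 − 26) = -6, so Qd = 187 − 6P.
Supply slope: (23 − 18)/(20 − 19) = 5, so Qs = 5P − 77.
Without the tax, 187 − 6P = 5P − 77 gives 11P = 264, so P* = €24 and Q* = 43.
With the tax collected from buyers, demand (in seller-price terms) shifts: Qd = 187 − 6(P + 11).
Solving gives Q = 13 with buyers paying €29 and sellers receiving €18 (the €11 wedge).
ΔCS is the trapezoid between Q = 13 and Q = 43 of height €5: ½ · (43 + 13) · 5 = €140.

Consumer surplus falls by €140 million.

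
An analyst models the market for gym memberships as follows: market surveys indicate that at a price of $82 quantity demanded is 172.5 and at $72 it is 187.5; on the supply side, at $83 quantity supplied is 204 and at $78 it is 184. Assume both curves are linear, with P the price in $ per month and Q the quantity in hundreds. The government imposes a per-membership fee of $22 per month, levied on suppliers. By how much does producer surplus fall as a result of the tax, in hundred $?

Producer surplus falls by $1008 hundred.

Demand slope: (187.5 − 172.5)/(72 − 82) = -1.5, so Qd = 295.5 − 1.5P.
Supply slope: (184 − 204)/(78 − 83) = 4, so Qs = 4P − 128.
Without the tax, 295.5 − 1.5P = 4P − 128 gives 5.5P = 423.5, so P* = $77 and Q* = 180.
With the tax collected from suppliers, supply shifts: Qs = 4(P − 22) − 128.
New equilibrium: buyers pay $93, suppliers receive $71, Q = 156. (Wedge: Pb − Ps = 22.)
ΔPS is the trapezoid between Q = 156 and Q = 180 of height $6: ½ · (180 + 156) · 6 = $1008.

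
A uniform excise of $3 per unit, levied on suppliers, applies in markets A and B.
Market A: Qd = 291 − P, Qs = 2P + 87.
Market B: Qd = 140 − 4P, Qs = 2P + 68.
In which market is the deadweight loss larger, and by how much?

Market A: pre-tax P* = $68, Q* = 223; post-tax Q = 221; deadweight loss = $3.
Market B: pre-tax P* = $12, Q* = 92; post-tax Q = 88; deadweight loss = $6.
Difference: $3 vs $6 → market B is larger by $3.

Market B, by $3.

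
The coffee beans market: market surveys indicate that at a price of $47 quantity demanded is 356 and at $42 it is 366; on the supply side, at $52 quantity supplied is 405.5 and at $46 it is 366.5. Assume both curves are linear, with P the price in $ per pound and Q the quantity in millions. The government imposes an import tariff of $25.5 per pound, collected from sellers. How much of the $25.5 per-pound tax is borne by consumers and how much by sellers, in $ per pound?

Consumers bear $19.5 per pound; sellers bear $6 per pound.

Demand slope: (366 − 356)/(42 − 47) = -2, so Qd = 450 − 2P.
Supply slope: (366.5 − 405.5)/(46 − 52) = 6.5, so Qs = 6.5P + 67.5.
Without the tax, 450 − 2P = 6.5P + 67.5 gives 8.5P = 382.5, so P* = $45 and Q* = 360.
With the tax collected from sellers, supply shifts: Qs = 6.5(P − 25.5) + 67.5.
New equilibrium: consumers pay $64.5, sellers receive $39, Q = 321. (Wedge: Pb − Ps = 25.5.)
Burden on consumers: $19.5; on sellers: $6. (They sum to $25.5.)
The less price-elastic side of the market bears the larger share of a per-unit tax.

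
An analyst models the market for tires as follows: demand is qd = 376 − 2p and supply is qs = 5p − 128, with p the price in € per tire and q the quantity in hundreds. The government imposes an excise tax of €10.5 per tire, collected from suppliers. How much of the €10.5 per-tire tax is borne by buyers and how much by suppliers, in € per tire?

Without the tax, 376 − 2p = 5p − 128 gives 7p = 504, so p* = €72 and q* = 232.
With the tax collected from suppliers, supply shifts: qs = 5(p − 10.5) − 128.
New equilibrium: buyers pay €79.5, suppliers receive €69, q = 217. (Wedge: pb − ps = 10.5.)
Burden on buyers: €7.5; on suppliers: €3. (They sum to €10.5.)
The less price-elastic side of the market bears the larger share of a per-unit tax.

Buyers bear €7.5 per tire; suppliers bear €3 per tire.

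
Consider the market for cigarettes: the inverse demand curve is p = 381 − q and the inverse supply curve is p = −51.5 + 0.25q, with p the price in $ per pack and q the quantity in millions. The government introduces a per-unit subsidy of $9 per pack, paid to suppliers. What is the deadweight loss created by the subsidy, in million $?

Deadweight loss = $32.4 million.

Inverting to q(p) form: qd = 381 − p; qs = 4p + 206.
Without the subsidy, 381 − p = 4p + 206 gives 5p = 175, so p* = $35 and q* = 346.
With a per-unit subsidy paid to suppliers, each receives p + 9 per unit sold, so supply becomes qs = 4(p + 9) + 206.
New equilibrium: consumers pay $27.8, suppliers receive $36.8, q = 353.2. (Wedge: pb − ps = −9.)
Quantity rises by |ΔQ| = |346 − 353.2| = 7.2.
DWL = ½ · t · |ΔQ| = ½ · 9 · 7.2 = $32.4.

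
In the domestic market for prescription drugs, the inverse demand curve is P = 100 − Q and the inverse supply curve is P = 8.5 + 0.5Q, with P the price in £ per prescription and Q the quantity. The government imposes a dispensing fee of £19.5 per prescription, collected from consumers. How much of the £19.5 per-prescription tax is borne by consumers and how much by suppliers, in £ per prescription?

Inverting to Q(P) form: Qd = 100 − P; Qs = 2P − 17.
Without the tax, 100 − P = 2P − 17 gives 3P = 117, so P* = £39 and Q* = 61.
With the tax collected from consumers, demand (in seller-price terms) shifts: Qd = 100 − (P + 19.5).
Solving gives Q = 48 with consumers paying £52 and suppliers receiving £32.5 (the £19.5 wedge).
Burden on consumers: £13; on suppliers: £6.5. (They sum to £19.5.)

Consumers bear £13 per prescription; suppliers bear £6.5 per prescription.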